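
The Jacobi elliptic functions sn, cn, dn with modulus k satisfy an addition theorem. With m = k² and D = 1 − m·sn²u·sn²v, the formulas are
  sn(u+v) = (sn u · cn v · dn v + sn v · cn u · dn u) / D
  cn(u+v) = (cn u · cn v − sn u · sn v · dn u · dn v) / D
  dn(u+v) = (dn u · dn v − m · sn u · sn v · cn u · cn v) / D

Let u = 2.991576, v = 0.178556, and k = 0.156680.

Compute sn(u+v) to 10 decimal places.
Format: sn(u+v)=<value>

sn u = 0.1687369706153836, cn u = -0.9856611155704293, dn u = 0.9996504626949897
sn v = 0.1775859422240585, cn v = 0.9841052957506089, dn v = 0.9996128329599685
m = k² = 0.0245486224
D = 1 − m·sn²u·sn²v = 0.9999779573000415
sn(u+v) = (sn u·cn v·dn v + sn v·cn u·dn u)/D = -0.008987719697400277/0.9999779573000415 = -0.008987917815375933

sn(u+v)=-0.0089879178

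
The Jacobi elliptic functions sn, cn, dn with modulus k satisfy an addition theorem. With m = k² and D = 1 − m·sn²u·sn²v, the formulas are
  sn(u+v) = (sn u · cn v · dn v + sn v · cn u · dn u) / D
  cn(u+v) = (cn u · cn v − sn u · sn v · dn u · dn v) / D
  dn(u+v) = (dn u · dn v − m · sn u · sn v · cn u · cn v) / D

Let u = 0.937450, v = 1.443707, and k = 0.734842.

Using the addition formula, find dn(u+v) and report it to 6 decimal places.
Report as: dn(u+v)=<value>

dn(u+v)=0.721289

sn u = 0.7680742674899086, cn u = 0.6403607730177109, dn u = 0.8254924014295729
sn v = 0.9530300115819554, cn v = 0.3028758772568361, dn v = 0.7138226822759901
m = k² = 0.539992764964
D = 1 − m·sn²u·sn²v = 0.7106606337437229
dn(u+v) = (dn u·dn v − m·sn u·sn v·cn u·cn v)/D = 0.5125919656730142/0.7106606337437229 = 0.7212893768615079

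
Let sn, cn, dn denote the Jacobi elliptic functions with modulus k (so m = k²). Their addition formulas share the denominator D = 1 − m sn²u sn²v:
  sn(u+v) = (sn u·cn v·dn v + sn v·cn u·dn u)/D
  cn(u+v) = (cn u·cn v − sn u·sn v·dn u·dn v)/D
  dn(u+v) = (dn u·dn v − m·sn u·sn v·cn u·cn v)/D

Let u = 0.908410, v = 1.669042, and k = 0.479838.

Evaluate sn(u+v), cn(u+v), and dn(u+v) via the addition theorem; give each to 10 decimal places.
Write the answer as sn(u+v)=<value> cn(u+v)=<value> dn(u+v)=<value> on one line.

sn u = 0.773359471622004, cn u = 0.6339677654680361, dn u = 0.9285979990686778
sn v = 0.9999853951610178, cn v = 0.005404578120723718, dn v = 0.8773609400211346
m = k² = 0.230244506244
D = 1 − m·sn²u·sn²v = 0.8622982661857696
sn(u+v) = (sn u·cn v·dn v + sn v·cn u·dn u)/D = 0.5923596900490099/0.8622982661857696 = 0.6869545182657188
cn(u+v) = (cn u·cn v − sn u·sn v·dn u·dn v)/D = -0.6266325059171645/0.8622982661857696 = -0.7267004127109838
dn(u+v) = (dn u·dn v − m·sn u·sn v·cn u·cn v)/D = 0.8141055241917972/0.8622982661857696 = 0.9441112850578434

sn(u+v)=0.6869545183 cn(u+v)=-0.7267004127 dn(u+v)=0.9441112851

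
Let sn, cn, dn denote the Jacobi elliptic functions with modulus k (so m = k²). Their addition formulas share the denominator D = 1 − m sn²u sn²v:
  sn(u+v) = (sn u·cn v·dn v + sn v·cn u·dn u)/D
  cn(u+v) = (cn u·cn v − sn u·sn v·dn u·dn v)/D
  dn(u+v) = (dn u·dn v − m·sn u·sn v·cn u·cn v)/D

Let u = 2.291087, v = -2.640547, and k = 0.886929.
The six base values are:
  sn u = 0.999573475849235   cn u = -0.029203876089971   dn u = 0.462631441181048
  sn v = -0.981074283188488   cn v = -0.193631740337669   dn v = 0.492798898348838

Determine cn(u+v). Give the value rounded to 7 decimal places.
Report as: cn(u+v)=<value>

m = k² = 0.786643051041
D = 1 − m·sn²u·sn²v = 0.2434965013492014
cn(u+v) = (cn u·cn v − sn u·sn v·dn u·dn v)/D = 0.2292288958359216/0.2434965013492014 = 0.9414052956234537

cn(u+v)=0.9414053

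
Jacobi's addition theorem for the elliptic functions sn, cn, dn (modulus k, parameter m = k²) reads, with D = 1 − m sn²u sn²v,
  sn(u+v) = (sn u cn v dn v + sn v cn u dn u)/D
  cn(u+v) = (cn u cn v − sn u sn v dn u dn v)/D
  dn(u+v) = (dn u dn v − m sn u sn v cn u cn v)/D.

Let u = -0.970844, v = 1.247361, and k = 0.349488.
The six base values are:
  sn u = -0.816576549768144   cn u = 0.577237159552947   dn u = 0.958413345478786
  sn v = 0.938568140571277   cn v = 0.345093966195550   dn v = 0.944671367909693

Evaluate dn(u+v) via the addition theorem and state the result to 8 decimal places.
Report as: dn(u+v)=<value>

m = k² = 0.122141862144
D = 1 − m·sn²u·sn²v = 0.9282552774022358
dn(u+v) = (dn u·dn v − m·sn u·sn v·cn u·cn v)/D = 0.9240330722376856/0.9282552774022358 = 0.9954514611795516

dn(u+v)=0.99545146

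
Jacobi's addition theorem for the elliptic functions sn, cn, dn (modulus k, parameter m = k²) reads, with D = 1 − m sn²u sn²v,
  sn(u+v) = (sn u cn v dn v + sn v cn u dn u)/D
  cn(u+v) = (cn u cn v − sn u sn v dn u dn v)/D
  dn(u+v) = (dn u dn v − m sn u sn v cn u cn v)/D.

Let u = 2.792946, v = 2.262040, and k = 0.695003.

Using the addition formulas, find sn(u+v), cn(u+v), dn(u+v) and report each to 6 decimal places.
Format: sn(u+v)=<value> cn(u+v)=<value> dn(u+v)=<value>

sn(u+v)=-0.942764 cn(u+v)=-0.333460 dn(u+v)=0.755435

sn u = 0.74422751282535, cn u = -0.6679262003797976, dn u = 0.8558401813974864
sn v = 0.9530114386628744, cn v = -0.3029343126450327, dn v = 0.7491982577568925
m = k² = 0.483029170009
D = 1 − m·sn²u·sn²v = 0.7570141255448808
sn(u+v) = (sn u·cn v·dn v + sn v·cn u·dn u)/D = -0.7136859125899218/0.7570141255448808 = -0.9427643269882549
cn(u+v) = (cn u·cn v − sn u·sn v·dn u·dn v)/D = -0.2524337624906205/0.7570141255448808 = -0.3334597783217383
dn(u+v) = (dn u·dn v − m·sn u·sn v·cn u·cn v)/D = 0.5718746773353214/0.7570141255448808 = 0.7554346187710825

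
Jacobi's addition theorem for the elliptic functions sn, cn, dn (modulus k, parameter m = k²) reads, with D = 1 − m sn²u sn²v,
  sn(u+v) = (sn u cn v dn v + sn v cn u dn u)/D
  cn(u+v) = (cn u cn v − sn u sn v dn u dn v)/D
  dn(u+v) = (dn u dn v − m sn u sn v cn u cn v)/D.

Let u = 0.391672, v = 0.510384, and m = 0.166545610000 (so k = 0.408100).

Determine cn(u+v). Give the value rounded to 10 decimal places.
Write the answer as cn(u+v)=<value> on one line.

cn(u+v)=0.6334464623

sn u = 0.3802405896950757, cn u = 0.9248876115227953, dn u = 0.98788681118641
sn v = 0.4854581589347632, cn v = 0.8742599018161992, dn v = 0.9801786871278813
m = k² = 0.16654561
D = 1 − m·sn²u·sn²v = 0.9943251583410322
cn(u+v) = (cn u·cn v − sn u·sn v·dn u·dn v)/D = 0.6298517539687015/0.9943251583410322 = 0.6334464623419252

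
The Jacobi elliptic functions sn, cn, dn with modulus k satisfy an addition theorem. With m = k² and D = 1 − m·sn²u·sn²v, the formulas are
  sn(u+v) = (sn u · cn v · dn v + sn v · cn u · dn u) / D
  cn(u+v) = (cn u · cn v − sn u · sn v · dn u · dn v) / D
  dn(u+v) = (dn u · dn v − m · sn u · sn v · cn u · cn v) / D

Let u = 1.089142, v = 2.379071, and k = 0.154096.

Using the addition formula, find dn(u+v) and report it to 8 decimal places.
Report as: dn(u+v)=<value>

dn(u+v)=0.99891099

sn u = 0.8843568123277354, cn u = 0.4668115556512355, dn u = 0.9906709309495108
sn v = 0.7031049148829233, cn v = -0.7110861260546976, dn v = 0.9941132828055691
m = k² = 0.023745577216
D = 1 − m·sn²u·sn²v = 0.9908192523579537
dn(u+v) = (dn u·dn v − m·sn u·sn v·cn u·cn v)/D = 0.9897402384570276/0.9908192523579537 = 0.9989109881561564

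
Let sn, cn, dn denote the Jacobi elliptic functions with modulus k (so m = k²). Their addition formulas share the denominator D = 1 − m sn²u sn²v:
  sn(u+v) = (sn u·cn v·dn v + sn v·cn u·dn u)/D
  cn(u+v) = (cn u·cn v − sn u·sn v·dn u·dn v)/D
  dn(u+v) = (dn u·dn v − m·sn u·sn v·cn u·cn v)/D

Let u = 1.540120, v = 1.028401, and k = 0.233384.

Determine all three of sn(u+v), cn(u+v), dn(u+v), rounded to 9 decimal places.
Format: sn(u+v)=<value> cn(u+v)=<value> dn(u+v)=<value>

sn u = 0.9986848654683426, cn u = 0.05126928402541188, dn u = 0.9724582664942677
sn v = 0.8523290809654618, cn v = 0.523005867787897, dn v = 0.9800157373444995
m = k² = 0.054468091456
D = 1 − m·sn²u·sn²v = 0.9605348545280038
sn(u+v) = (sn u·cn v·dn v + sn v·cn u·dn u)/D = 0.5543746784697938/0.9605348545280038 = 0.5771520688254539
cn(u+v) = (cn u·cn v − sn u·sn v·dn u·dn v)/D = -0.7844080077578544/0.9605348545280038 = -0.8166366936713648
dn(u+v) = (dn u·dn v − m·sn u·sn v·cn u·cn v)/D = 0.951781202941061/0.9605348545280038 = 0.9908866903208377

sn(u+v)=0.577152069 cn(u+v)=-0.816636694 dn(u+v)=0.990886690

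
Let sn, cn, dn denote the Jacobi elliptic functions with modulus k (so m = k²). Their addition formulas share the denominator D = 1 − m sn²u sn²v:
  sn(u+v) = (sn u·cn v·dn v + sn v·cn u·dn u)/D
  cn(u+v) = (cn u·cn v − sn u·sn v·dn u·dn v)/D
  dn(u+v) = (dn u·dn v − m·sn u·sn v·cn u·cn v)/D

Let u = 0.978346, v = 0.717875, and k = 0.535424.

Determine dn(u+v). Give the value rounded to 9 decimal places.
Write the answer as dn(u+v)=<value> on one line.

dn(u+v)=0.844595418

sn u = 0.8084887430937828, cn u = 0.5885116415931254, dn u = 0.9014495010341468
sn v = 0.6457490545976724, cn v = 0.7635497092437481, dn v = 0.9383268376951247
m = k² = 0.286678859776
D = 1 − m·sn²u·sn²v = 0.9218604004243524
dn(u+v) = (dn u·dn v − m·sn u·sn v·cn u·cn v)/D = 0.7785990703737772/0.9218604004243524 = 0.8445954181515673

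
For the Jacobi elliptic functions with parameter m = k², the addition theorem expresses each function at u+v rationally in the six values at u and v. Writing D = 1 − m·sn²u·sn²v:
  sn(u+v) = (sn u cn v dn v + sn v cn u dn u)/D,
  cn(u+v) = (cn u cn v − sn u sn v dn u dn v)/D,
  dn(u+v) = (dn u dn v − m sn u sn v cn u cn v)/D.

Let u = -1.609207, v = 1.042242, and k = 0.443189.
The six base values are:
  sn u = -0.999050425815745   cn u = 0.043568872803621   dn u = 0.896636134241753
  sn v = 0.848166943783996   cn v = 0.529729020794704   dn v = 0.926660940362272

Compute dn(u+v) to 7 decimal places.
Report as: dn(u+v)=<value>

dn(u+v)=0.9717688

m = k² = 0.196416489721
D = 1 − m·sn²u·sn²v = 0.8589687197025299
dn(u+v) = (dn u·dn v − m·sn u·sn v·cn u·cn v)/D = 0.8347189705902535/0.8589687197025299 = 0.971768763453139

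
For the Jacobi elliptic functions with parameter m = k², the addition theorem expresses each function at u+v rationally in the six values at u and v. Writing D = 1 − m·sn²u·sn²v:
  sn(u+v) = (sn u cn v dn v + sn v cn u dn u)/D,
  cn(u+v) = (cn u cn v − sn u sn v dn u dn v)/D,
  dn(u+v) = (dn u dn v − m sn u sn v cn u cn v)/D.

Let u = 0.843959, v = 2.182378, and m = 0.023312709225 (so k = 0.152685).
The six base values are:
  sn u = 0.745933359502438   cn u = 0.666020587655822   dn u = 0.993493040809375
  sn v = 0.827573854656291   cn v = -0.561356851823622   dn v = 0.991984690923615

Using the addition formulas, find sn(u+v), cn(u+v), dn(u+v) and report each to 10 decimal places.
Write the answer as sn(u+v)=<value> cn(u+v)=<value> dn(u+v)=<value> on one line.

sn(u+v)=0.1334013291 cn(u+v)=-0.9910620997 dn(u+v)=0.9997925430

m = k² = 0.023312709225
D = 1 − m·sn²u·sn²v = 0.9911160454060537
sn(u+v) = (sn u·cn v·dn v + sn v·cn u·dn u)/D = 0.1322161977704713/0.9911160454060537 = 0.1334013291211557
cn(u+v) = (cn u·cn v − sn u·sn v·dn u·dn v)/D = -0.9822575489699503/0.9911160454060537 = -0.9910620996631387
dn(u+v) = (dn u·dn v − m·sn u·sn v·cn u·cn v)/D = 0.9909104314341472/0.9911160454060537 = 0.9997925429894314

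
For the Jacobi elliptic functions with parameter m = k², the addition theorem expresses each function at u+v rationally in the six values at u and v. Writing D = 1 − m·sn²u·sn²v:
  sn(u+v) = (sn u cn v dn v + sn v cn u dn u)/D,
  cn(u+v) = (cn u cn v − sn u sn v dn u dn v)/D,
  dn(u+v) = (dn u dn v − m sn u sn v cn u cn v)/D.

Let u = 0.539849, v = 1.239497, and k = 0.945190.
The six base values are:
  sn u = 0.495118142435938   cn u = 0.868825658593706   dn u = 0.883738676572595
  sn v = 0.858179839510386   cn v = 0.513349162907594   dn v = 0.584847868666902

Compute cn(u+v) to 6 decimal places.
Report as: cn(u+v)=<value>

m = k² = 0.8933841361
D = 1 − m·sn²u·sn²v = 0.8387081093709004
cn(u+v) = (cn u·cn v − sn u·sn v·dn u·dn v)/D = 0.2264000093194545/0.8387081093709004 = 0.2699389773270143

cn(u+v)=0.269939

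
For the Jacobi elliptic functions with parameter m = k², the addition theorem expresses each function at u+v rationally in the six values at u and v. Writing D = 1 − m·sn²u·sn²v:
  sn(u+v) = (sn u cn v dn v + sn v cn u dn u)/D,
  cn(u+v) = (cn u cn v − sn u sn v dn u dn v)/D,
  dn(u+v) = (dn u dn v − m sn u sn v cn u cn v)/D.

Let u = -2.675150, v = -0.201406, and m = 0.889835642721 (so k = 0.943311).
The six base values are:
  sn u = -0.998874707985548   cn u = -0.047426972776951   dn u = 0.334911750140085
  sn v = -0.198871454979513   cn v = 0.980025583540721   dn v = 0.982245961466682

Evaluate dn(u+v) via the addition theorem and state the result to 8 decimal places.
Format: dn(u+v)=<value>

dn(u+v)=0.34945220

m = k² = 0.889835642721
D = 1 − m·sn²u·sn²v = 0.9648862887673183
dn(u+v) = (dn u·dn v − m·sn u·sn v·cn u·cn v)/D = 0.3371816317832123/0.9648862887673183 = 0.3494521952570967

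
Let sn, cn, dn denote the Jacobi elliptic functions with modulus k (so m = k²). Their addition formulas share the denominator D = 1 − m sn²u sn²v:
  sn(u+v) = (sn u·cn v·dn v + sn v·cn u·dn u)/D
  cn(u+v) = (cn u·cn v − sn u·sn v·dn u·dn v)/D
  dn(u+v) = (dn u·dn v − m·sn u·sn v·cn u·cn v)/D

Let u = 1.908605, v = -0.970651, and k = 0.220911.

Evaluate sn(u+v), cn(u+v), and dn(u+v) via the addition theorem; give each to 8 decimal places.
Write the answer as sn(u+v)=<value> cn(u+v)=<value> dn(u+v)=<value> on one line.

sn u = 0.9521835979841604, cn u = -0.3055264239471584, dn u = 0.9776266107628861
sn v = -0.8217636171639494, cn v = 0.5698285334252946, dn v = 0.9833841846990594
m = k² = 0.048801669921
D = 1 − m·sn²u·sn²v = 0.9701207360877881
sn(u+v) = (sn u·cn v·dn v + sn v·cn u·dn u)/D = 0.7790191524176958/0.9701207360877881 = 0.8030125771347298
cn(u+v) = (cn u·cn v − sn u·sn v·dn u·dn v)/D = 0.5781551718647224/0.9701207360877881 = 0.5959620801388622
dn(u+v) = (dn u·dn v − m·sn u·sn v·cn u·cn v)/D = 0.9547344825538005/0.9701207360877881 = 0.9841398570697129

sn(u+v)=0.80301258 cn(u+v)=0.59596208 dn(u+v)=0.98413986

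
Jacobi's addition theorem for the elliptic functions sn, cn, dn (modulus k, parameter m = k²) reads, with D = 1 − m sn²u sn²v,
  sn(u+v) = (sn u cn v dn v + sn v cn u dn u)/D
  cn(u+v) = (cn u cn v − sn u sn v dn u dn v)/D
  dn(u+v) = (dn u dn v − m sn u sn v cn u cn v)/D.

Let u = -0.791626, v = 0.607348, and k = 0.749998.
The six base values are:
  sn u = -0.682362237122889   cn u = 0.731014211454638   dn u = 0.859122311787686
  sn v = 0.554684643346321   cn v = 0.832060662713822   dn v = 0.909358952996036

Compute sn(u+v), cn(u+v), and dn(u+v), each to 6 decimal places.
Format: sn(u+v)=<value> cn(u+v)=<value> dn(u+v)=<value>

sn(u+v)=-0.182664 cn(u+v)=0.983175 dn(u+v)=0.990571

m = k² = 0.562497000004
D = 1 − m·sn²u·sn²v = 0.9194171795047208
sn(u+v) = (sn u·cn v·dn v + sn v·cn u·dn u)/D = -0.1679448601963501/0.9194171795047208 = -0.1826644791288542
cn(u+v) = (cn u·cn v − sn u·sn v·dn u·dn v)/D = 0.903948269483406/0.9194171795047208 = 0.9831753089172777
dn(u+v) = (dn u·dn v − m·sn u·sn v·cn u·cn v)/D = 0.9107482936011449/0.9194171795047208 = 0.9905713248601188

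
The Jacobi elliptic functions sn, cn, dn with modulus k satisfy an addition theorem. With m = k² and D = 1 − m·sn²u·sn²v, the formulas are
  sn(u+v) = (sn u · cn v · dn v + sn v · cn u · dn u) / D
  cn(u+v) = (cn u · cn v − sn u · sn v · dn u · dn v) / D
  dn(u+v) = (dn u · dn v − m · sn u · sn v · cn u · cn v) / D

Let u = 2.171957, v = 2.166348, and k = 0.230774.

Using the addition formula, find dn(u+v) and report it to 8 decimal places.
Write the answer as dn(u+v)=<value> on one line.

dn(u+v)=0.97770303

sn u = 0.844304610517906, cn u = -0.535863531748716, dn u = 0.9808343337031463
sn v = 0.8472396707143369, cn v = -0.5312108247841548, dn v = 0.9806995372925664
m = k² = 0.053256639076
D = 1 − m·sn²u·sn²v = 0.9727488620206459
dn(u+v) = (dn u·dn v − m·sn u·sn v·cn u·cn v)/D = 0.9510595073381115/0.9727488620206459 = 0.9777030274417591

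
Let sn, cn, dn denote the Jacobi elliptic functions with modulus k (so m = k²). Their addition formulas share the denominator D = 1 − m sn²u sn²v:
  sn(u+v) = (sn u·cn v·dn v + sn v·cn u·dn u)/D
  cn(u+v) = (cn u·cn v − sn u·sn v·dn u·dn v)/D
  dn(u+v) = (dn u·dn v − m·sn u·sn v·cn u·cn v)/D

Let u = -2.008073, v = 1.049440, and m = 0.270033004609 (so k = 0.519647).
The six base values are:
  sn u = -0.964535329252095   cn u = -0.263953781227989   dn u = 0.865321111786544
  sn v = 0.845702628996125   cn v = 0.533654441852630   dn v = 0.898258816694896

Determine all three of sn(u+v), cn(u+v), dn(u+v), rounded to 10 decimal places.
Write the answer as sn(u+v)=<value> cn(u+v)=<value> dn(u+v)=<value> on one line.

sn(u+v)=-0.7991006839 cn(u+v)=0.6011972197 dn(u+v)=0.9097072115

m = k² = 0.270033004609
D = 1 − m·sn²u·sn²v = 0.8203246541279058
sn(u+v) = (sn u·cn v·dn v + sn v·cn u·dn u)/D = -0.6555219921623969/0.8203246541279058 = -0.799100683935055
cn(u+v) = (cn u·cn v − sn u·sn v·dn u·dn v)/D = 0.4931769012854421/0.8203246541279058 = 0.6011972196663316
dn(u+v) = (dn u·dn v − m·sn u·sn v·cn u·cn v)/D = 0.7462552536455041/0.8203246541279058 = 0.9097072115171944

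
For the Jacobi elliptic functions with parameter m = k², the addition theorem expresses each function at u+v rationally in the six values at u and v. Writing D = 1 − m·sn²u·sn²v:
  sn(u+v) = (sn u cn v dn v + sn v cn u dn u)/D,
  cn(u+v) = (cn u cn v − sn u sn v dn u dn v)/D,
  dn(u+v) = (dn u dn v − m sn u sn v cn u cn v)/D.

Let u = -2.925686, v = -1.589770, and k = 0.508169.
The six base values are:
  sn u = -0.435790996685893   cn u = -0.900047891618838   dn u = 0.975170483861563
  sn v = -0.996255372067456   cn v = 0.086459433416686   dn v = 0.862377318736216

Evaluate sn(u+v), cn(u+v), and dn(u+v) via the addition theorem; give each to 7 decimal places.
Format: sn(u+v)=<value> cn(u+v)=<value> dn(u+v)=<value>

sn(u+v)=0.8849987 cn(u+v)=-0.4655934 dn(u+v)=0.8931651

m = k² = 0.258235732561
D = 1 − m·sn²u·sn²v = 0.9513240769447945
sn(u+v) = (sn u·cn v·dn v + sn v·cn u·dn u)/D = 0.8419206156343236/0.9513240769447945 = 0.8849987465240832
cn(u+v) = (cn u·cn v − sn u·sn v·dn u·dn v)/D = -0.4429302161117334/0.9513240769447945 = -0.4655934048617974
dn(u+v) = (dn u·dn v − m·sn u·sn v·cn u·cn v)/D = 0.8496894618893085/0.9513240769447945 = 0.893165097448297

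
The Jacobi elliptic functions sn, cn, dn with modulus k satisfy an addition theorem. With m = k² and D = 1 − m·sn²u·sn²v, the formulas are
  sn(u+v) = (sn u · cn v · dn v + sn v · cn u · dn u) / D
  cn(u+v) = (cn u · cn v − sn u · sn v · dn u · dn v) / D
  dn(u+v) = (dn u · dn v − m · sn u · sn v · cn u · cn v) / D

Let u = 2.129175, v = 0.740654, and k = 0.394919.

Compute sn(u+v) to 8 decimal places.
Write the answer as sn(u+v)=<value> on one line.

sn u = 0.8987440102068164, cn u = -0.4384737211251888, dn u = 0.9348924667341982
sn v = 0.6677752099452239, cn v = 0.7443629954414796, dn v = 0.9646000630322674
m = k² = 0.155961016561
D = 1 − m·sn²u·sn²v = 0.9438242783300566
sn(u+v) = (sn u·cn v·dn v + sn v·cn u·dn u)/D = 0.3715712436416004/0.9438242783300566 = 0.393686888727884

sn(u+v)=0.39368689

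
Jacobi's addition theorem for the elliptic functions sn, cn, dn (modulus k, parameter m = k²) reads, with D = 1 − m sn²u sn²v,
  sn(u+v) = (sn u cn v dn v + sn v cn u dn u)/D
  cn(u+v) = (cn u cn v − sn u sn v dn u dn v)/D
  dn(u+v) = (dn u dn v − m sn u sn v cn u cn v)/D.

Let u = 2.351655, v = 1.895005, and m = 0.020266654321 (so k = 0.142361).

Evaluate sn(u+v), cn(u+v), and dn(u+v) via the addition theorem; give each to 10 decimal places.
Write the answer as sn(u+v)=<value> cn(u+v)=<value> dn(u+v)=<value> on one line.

sn u = 0.7204748780526378, cn u = -0.6934810380212545, dn u = 0.9947260441935917
sn v = 0.9514013503382272, cn v = -0.3079536825150788, dn v = 0.9907852155631435
m = k² = 0.020266654321
D = 1 − m·sn²u·sn²v = 0.9904775813467983
sn(u+v) = (sn u·cn v·dn v + sn v·cn u·dn u)/D = -0.8761275327803067/0.9904775813467983 = -0.8845505938549315
cn(u+v) = (cn u·cn v − sn u·sn v·dn u·dn v)/D = -0.4620025816539298/0.9904775813467983 = -0.466444259168111
dn(u+v) = (dn u·dn v − m·sn u·sn v·cn u·cn v)/D = 0.9825930827995708/0.9904775813467983 = 0.9920397001449476

sn(u+v)=-0.8845505939 cn(u+v)=-0.4664442592 dn(u+v)=0.9920397001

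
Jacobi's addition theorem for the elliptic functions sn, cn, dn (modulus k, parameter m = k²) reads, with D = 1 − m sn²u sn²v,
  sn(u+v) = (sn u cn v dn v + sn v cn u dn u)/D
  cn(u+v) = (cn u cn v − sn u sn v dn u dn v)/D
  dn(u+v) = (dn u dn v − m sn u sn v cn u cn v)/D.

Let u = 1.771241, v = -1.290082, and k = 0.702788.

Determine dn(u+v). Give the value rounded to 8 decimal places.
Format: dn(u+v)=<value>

dn(u+v)=0.94748031

sn u = 0.9984708116072452, cn u = 0.05528144687297129, dn u = 0.7124594289781527
sn v = -0.9180952456246896, cn v = 0.3963598364634602, dn v = 0.7639914882161305
m = k² = 0.493910972944
D = 1 − m·sn²u·sn²v = 0.5849552748102347
dn(u+v) = (dn u·dn v − m·sn u·sn v·cn u·cn v)/D = 0.5542336054410282/0.5849552748102347 = 0.9474803105601998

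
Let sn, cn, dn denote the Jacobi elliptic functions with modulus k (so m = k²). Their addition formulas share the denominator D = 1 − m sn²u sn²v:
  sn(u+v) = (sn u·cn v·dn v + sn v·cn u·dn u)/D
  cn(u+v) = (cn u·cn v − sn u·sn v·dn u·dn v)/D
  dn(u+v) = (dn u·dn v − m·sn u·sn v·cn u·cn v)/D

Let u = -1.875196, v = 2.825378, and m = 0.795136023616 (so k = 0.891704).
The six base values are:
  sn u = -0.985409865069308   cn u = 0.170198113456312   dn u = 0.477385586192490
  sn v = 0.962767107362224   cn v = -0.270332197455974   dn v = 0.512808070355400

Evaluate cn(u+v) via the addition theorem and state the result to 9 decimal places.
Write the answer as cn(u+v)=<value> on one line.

m = k² = 0.795136023616
D = 1 − m·sn²u·sn²v = 0.2843218969153083
cn(u+v) = (cn u·cn v − sn u·sn v·dn u·dn v)/D = 0.1862434892751295/0.2843218969153083 = 0.6550444805543991

cn(u+v)=0.655044481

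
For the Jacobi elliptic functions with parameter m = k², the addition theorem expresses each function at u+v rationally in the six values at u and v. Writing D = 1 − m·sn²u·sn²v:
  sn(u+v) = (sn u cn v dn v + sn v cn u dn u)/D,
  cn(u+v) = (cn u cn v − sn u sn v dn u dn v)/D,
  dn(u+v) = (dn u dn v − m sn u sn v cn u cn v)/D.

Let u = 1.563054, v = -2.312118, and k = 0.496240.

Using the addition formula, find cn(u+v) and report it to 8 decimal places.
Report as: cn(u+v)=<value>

sn u = 0.9945104936030779, cn u = 0.1046368869632612, dn u = 0.8697367814100388
sn v = -0.8504686151611126, cn v = -0.5260257927382832, dn v = 0.9065788185196737
m = k² = 0.2462541376
D = 1 − m·sn²u·sn²v = 0.8238353119254975
cn(u+v) = (cn u·cn v − sn u·sn v·dn u·dn v)/D = 0.6118588342194774/0.8238353119254975 = 0.7426955671387998

cn(u+v)=0.74269557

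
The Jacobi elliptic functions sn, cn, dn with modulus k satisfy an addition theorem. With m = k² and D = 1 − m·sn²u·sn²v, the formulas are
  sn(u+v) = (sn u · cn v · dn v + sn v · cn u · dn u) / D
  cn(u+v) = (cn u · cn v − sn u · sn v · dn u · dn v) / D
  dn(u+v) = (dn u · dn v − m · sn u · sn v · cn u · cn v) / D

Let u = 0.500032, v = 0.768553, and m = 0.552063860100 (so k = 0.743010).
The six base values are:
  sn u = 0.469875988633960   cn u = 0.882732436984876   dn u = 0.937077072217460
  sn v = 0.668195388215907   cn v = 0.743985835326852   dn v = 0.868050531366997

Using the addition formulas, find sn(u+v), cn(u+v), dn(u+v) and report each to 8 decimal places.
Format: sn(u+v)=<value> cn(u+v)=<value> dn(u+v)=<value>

m = k² = 0.5520638601
D = 1 − m·sn²u·sn²v = 0.945579469570076
sn(u+v) = (sn u·cn v·dn v + sn v·cn u·dn u)/D = 0.8561774678555317/0.945579469570076 = 0.9054526831518534
cn(u+v) = (cn u·cn v − sn u·sn v·dn u·dn v)/D = 0.401348572700734/0.945579469570076 = 0.4244472152966837
dn(u+v) = (dn u·dn v − m·sn u·sn v·cn u·cn v)/D = 0.69959682711261/0.945579469570076 = 0.7398604238210604

sn(u+v)=0.90545268 cn(u+v)=0.42444722 dn(u+v)=0.73986042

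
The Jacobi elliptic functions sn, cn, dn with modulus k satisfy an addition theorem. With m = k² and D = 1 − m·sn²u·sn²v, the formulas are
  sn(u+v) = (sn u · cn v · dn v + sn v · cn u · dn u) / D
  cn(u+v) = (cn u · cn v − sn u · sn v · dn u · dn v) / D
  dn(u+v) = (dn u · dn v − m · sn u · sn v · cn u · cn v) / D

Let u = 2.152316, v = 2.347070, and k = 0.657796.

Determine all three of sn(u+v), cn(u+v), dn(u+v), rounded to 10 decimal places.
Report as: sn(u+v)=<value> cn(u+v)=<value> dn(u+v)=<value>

sn(u+v)=-0.7536058302 cn(u+v)=-0.6573265952 dn(u+v)=0.8684830289

sn u = 0.9645629151257086, cn u = -0.2638529567092155, dn u = 0.7729346600630904
sn v = 0.9130993253827581, cn v = -0.4077371972061809, dn v = 0.7995247954863439
m = k² = 0.432695577616
D = 1 − m·sn²u·sn²v = 0.6643554334229706
sn(u+v) = (sn u·cn v·dn v + sn v·cn u·dn u)/D = -0.5006621279439982/0.6643554334229706 = -0.7536058301870546
cn(u+v) = (cn u·cn v − sn u·sn v·dn u·dn v)/D = -0.4366984950297066/0.6643554334229706 = -0.657326595162618
dn(u+v) = (dn u·dn v − m·sn u·sn v·cn u·cn v)/D = 0.5769814190958783/0.6643554334229706 = 0.8684830289158417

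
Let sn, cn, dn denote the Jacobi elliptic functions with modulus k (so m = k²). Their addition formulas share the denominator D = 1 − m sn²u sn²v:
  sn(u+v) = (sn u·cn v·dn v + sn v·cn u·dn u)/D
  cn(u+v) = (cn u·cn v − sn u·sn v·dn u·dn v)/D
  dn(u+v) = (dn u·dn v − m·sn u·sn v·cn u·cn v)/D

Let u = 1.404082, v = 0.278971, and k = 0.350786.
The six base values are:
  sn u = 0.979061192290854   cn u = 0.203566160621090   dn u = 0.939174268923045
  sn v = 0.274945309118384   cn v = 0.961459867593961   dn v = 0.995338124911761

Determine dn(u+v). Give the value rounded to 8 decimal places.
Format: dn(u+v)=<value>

dn(u+v)=0.93666475

m = k² = 0.123050817796
D = 1 − m·sn²u·sn²v = 0.991083450879991
dn(u+v) = (dn u·dn v − m·sn u·sn v·cn u·cn v)/D = 0.9283129351882548/0.991083450879991 = 0.9366647524625683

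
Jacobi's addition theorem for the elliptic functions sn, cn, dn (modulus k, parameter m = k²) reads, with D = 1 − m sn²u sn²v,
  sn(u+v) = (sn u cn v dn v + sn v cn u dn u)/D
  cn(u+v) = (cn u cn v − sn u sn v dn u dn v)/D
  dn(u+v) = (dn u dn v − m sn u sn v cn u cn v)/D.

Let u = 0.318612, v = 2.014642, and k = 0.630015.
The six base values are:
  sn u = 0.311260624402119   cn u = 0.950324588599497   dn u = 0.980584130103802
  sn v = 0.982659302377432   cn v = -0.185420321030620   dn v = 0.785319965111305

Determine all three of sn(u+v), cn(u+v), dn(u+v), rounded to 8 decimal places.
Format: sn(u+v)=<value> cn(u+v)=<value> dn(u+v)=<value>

m = k² = 0.396918900225
D = 1 − m·sn²u·sn²v = 0.962867337733889
sn(u+v) = (sn u·cn v·dn v + sn v·cn u·dn u)/D = 0.8703898867424689/0.962867337733889 = 0.903956186519873
cn(u+v) = (cn u·cn v − sn u·sn v·dn u·dn v)/D = -0.4117462266143785/0.962867337733889 = -0.4276250844518461
dn(u+v) = (dn u·dn v − m·sn u·sn v·cn u·cn v)/D = 0.7914646316876714/0.962867337733889 = 0.8219872049563813

sn(u+v)=0.90395619 cn(u+v)=-0.42762508 dn(u+v)=0.82198720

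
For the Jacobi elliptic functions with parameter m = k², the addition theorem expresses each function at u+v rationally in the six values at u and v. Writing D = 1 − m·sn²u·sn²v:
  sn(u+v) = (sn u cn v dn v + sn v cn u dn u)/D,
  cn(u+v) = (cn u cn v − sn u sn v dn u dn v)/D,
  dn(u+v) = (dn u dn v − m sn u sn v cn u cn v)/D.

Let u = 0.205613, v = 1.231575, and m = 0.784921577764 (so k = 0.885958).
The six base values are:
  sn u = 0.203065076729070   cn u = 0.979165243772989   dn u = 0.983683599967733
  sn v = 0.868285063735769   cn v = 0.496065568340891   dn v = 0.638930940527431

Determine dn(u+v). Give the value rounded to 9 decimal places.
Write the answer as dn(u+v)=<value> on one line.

m = k² = 0.784921577764
D = 1 − m·sn²u·sn²v = 0.9755982255826969
dn(u+v) = (dn u·dn v − m·sn u·sn v·cn u·cn v)/D = 0.5612827296159707/0.9755982255826969 = 0.5753215974544569

dn(u+v)=0.575321597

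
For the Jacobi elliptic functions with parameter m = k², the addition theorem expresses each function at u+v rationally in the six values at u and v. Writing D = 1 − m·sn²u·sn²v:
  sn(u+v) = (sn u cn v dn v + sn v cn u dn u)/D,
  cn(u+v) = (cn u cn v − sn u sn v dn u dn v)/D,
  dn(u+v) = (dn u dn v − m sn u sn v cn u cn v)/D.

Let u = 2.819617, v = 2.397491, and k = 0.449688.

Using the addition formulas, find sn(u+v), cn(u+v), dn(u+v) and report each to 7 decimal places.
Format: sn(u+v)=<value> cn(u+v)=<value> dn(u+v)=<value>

sn u = 0.4775190363564634, cn u = -0.8786214030611789, dn u = 0.9766724425166244
sn v = 0.7843623302590212, cn v = -0.6203029379832391, dn v = 0.9357295450056932
m = k² = 0.202219297344
D = 1 − m·sn²u·sn²v = 0.9716314308064737
sn(u+v) = (sn u·cn v·dn v + sn v·cn u·dn u)/D = -0.9502503063597955/0.9716314308064737 = -0.9779946142448979
cn(u+v) = (cn u·cn v − sn u·sn v·dn u·dn v)/D = 0.2027115995550085/0.9716314308064737 = 0.2086301380624891
dn(u+v) = (dn u·dn v − m·sn u·sn v·cn u·cn v)/D = 0.8726216459231326/0.9716314308064737 = 0.8980994420886931

sn(u+v)=-0.9779946 cn(u+v)=0.2086301 dn(u+v)=0.8980994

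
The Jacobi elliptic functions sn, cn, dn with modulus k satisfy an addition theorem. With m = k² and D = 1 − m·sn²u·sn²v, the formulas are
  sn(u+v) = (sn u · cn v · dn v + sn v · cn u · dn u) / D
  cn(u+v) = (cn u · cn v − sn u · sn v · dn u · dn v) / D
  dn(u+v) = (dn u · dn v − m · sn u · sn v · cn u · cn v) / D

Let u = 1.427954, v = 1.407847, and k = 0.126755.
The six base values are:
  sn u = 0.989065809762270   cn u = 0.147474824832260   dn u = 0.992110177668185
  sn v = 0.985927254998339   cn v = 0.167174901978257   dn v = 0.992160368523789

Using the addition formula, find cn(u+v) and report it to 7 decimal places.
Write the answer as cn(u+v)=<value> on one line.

cn(u+v)=-0.9497247

m = k² = 0.016066830025
D = 1 − m·sn²u·sn²v = 0.9847218657201832
cn(u+v) = (cn u·cn v − sn u·sn v·dn u·dn v)/D = -0.9352146367712991/0.9847218657201832 = -0.9497246576192593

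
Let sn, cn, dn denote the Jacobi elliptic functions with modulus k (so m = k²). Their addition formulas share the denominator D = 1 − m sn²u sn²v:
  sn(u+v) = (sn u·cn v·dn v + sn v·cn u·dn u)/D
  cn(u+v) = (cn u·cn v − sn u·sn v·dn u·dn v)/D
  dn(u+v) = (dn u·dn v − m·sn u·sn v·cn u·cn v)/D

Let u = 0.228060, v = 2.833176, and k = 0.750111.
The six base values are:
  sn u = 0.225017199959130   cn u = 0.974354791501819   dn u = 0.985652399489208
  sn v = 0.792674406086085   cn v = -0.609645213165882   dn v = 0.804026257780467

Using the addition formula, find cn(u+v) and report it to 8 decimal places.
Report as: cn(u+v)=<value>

m = k² = 0.562666512321
D = 1 − m·sn²u·sn²v = 0.9820992110380819
cn(u+v) = (cn u·cn v − sn u·sn v·dn u·dn v)/D = -0.7353635840364291/0.9820992110380819 = -0.7487671059822435

cn(u+v)=-0.74876711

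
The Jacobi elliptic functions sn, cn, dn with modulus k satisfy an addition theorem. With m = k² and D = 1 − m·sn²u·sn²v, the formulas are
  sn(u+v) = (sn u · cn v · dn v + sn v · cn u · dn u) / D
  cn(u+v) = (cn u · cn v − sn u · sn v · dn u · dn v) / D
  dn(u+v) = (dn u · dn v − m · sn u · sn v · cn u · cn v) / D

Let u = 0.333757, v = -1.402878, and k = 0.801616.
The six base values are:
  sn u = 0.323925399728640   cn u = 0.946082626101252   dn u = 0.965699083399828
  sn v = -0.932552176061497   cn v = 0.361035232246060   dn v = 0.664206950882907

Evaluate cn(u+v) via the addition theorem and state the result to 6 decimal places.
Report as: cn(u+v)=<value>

m = k² = 0.642588211456
D = 1 − m·sn²u·sn²v = 0.9413633648624587
cn(u+v) = (cn u·cn v − sn u·sn v·dn u·dn v)/D = 0.5353288272478335/0.9413633648624587 = 0.568673954425717

cn(u+v)=0.568674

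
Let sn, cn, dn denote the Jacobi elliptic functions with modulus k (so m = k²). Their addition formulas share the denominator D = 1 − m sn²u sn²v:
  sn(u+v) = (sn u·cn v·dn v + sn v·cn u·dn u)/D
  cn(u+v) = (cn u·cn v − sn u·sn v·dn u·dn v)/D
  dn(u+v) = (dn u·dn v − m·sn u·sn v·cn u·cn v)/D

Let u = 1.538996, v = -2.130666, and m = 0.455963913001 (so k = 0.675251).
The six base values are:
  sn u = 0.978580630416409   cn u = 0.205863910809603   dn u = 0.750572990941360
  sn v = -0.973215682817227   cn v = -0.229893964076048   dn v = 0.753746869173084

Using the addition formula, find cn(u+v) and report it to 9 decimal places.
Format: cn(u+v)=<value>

m = k² = 0.455963913001
D = 1 − m·sn²u·sn²v = 0.5864367876499013
cn(u+v) = (cn u·cn v − sn u·sn v·dn u·dn v)/D = 0.4914688873217245/0.5864367876499013 = 0.8380594425040198

cn(u+v)=0.838059443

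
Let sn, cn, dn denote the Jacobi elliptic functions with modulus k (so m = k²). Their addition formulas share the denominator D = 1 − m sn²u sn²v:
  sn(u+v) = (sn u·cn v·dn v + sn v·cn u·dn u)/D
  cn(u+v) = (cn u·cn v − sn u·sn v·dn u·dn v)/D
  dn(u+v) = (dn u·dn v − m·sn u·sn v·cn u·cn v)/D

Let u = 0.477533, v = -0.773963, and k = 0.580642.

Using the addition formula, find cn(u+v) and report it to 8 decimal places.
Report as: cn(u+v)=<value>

cn(u+v)=0.95680393

sn u = 0.4544061183007131, cn u = 0.8907946338246983, dn u = 0.9645644686795291
sn v = -0.6823599622031901, cn v = 0.7310163349625376, dn v = 0.9181612764096978
m = k² = 0.337145132164
D = 1 − m·sn²u·sn²v = 0.967586023943038
cn(u+v) = (cn u·cn v − sn u·sn v·dn u·dn v)/D = 0.9257901112845529/0.967586023943038 = 0.9568039309950329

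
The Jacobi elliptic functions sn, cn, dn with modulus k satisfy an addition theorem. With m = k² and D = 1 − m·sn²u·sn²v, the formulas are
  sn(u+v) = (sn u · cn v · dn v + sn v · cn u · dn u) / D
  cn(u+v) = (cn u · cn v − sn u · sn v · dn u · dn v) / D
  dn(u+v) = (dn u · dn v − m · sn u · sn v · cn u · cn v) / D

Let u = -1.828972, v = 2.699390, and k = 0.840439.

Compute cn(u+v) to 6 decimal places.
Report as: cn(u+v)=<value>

cn(u+v)=0.693455

sn u = -0.9902567007539158, cn u = 0.1392539644389693, dn u = 0.5543999934339347
sn v = 0.9401578981055487, cn v = -0.3407390887904655, dn v = 0.6129194924151287
m = k² = 0.706337712721
D = 1 − m·sn²u·sn²v = 0.387777097499666
cn(u+v) = (cn u·cn v − sn u·sn v·dn u·dn v)/D = 0.2689061211063974/0.387777097499666 = 0.6934553970316131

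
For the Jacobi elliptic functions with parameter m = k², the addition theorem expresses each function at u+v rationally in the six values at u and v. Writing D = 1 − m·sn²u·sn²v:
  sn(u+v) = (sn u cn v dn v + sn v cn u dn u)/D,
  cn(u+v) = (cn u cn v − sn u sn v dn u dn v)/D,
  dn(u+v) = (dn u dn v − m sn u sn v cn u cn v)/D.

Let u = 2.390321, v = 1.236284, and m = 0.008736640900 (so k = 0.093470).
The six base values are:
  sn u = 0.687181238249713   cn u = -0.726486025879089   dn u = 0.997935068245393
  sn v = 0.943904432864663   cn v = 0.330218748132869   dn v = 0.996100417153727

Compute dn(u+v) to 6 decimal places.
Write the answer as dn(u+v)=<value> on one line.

m = k² = 0.0087366409
D = 1 − m·sn²u·sn²v = 0.9963242740524475
dn(u+v) = (dn u·dn v − m·sn u·sn v·cn u·cn v)/D = 0.995403017688586/0.9963242740524475 = 0.9990753448572377

dn(u+v)=0.999075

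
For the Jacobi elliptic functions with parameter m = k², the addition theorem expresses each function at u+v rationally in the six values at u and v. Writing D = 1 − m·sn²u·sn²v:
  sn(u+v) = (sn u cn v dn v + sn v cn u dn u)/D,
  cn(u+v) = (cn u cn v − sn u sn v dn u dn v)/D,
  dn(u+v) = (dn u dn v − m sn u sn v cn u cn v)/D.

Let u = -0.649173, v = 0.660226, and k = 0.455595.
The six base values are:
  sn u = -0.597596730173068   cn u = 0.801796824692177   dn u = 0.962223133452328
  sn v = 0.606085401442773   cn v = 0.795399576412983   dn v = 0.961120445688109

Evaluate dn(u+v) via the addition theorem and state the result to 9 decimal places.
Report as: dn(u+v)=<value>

m = k² = 0.207566804025
D = 1 − m·sn²u·sn²v = 0.9727703555673132
dn(u+v) = (dn u·dn v − m·sn u·sn v·cn u·cn v)/D = 0.9727580222482549/0.9727703555673132 = 0.9999873214484921

dn(u+v)=0.999987321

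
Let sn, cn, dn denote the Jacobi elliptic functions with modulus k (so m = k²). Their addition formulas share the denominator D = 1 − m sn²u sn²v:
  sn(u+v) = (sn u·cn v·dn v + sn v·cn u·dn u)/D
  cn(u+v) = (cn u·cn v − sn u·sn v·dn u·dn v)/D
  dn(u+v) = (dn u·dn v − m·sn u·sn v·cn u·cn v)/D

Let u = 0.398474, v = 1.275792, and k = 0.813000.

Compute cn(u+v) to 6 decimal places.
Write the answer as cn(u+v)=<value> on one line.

cn(u+v)=0.203443

sn u = 0.3818090235940542, cn u = 0.9242412398839142, dn u = 0.9506025325355334
sn v = 0.8959504474198466, cn v = 0.44415402257345, dn v = 0.685143928343597
m = k² = 0.660969
D = 1 − m·sn²u·sn²v = 0.9226533606035056
cn(u+v) = (cn u·cn v − sn u·sn v·dn u·dn v)/D = 0.1877076331427345/0.9226533606035056 = 0.2034432877586392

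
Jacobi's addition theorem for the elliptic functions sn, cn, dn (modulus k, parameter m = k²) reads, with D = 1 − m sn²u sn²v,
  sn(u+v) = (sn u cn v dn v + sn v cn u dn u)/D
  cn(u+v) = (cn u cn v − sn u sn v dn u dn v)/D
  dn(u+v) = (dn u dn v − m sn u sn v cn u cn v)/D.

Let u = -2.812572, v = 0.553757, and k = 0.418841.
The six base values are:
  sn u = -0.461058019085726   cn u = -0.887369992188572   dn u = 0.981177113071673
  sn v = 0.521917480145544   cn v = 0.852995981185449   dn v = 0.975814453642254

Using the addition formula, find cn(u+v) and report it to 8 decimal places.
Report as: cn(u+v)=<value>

cn(u+v)=-0.53193198

m = k² = 0.175427783281
D = 1 − m·sn²u·sn²v = 0.9898418827634259
cn(u+v) = (cn u·cn v − sn u·sn v·dn u·dn v)/D = -0.5265285525107302/0.9898418827634259 = -0.5319319799246882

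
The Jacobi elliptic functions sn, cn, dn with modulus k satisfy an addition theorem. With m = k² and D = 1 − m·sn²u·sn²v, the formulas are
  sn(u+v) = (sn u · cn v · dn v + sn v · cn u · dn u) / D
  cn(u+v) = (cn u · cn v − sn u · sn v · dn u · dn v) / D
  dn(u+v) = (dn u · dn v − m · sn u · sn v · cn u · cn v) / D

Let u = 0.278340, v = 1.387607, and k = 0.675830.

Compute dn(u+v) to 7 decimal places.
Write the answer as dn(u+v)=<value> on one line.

sn u = 0.2732080469236603, cn u = 0.961954969370271, dn u = 0.9828058099465653
sn v = 0.9484635875967115, cn v = 0.316886135706779, dn v = 0.7675407561218792
m = k² = 0.4567461889
D = 1 − m·sn²u·sn²v = 0.969330744696498
dn(u+v) = (dn u·dn v − m·sn u·sn v·cn u·cn v)/D = 0.7182651316612357/0.969330744696498 = 0.7409907666615154

dn(u+v)=0.7409908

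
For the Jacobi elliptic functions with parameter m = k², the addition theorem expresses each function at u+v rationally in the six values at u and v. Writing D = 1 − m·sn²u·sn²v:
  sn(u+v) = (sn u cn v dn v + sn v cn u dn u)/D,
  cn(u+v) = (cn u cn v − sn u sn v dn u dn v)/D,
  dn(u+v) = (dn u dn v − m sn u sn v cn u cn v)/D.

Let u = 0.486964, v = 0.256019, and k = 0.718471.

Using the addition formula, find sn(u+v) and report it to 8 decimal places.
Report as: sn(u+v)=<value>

sn(u+v)=0.65308582

sn u = 0.4595927704091324, cn u = 0.8881297683264865, dn u = 0.9439095652139281
sn v = 0.2518548023892352, cn v = 0.9677650326982678, dn v = 0.9834922282213099
m = k² = 0.516200577841
D = 1 − m·sn²u·sn²v = 0.99308383515373
sn(u+v) = (sn u·cn v·dn v + sn v·cn u·dn u)/D = 0.6485689748812777/0.99308383515373 = 0.653085824099512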